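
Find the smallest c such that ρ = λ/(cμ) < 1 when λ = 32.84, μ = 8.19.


Stability requires cμ > λ ⇔ c > λ/μ.
λ/μ = 32.84/8.19 = 4.0098
Minimum integer c = ⌊4.0098⌋ + 1 = 5
Check: 5·8.19 = 40.95 > 32.84, while 4·8.19 = 32.76 ≤ 32.84

Final: 5 servers


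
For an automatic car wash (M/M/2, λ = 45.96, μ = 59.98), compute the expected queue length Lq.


a = λ/μ = 0.7663; ρ = a/2 = 0.3831
P₀ = 0.445998
Lq = P₀·a^c·ρ / (c!·(1−ρ)²) = 0.445998·0.58715·0.3831/(2·0.38053)
= 0.13183

Final: 0.13183


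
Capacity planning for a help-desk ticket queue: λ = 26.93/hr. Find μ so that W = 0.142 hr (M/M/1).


W = 1/(μ−λ) ⇒ μ − λ = 1/W = 1/0.142 = 7.0423
μ = λ + 1/W = 26.93 + 7.0423 = 33.9723 per hr

Final: 33.9723 /hr


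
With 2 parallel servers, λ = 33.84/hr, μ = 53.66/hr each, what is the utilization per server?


ρ = λ/(cμ) = 33.84/(2·53.66) = 33.84/107.32 = 0.3153

Final: 0.3153


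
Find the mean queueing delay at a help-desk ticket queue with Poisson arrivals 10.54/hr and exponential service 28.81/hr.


ρ = 10.54/28.81 = 0.3658
Wq = ρ/(μ−λ) = 0.3658/(28.81 − 10.54) = 0.3658/18.27 = 0.02002 hr

Final: 0.02002 hr


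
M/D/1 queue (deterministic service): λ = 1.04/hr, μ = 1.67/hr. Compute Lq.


ρ = 1.04/1.67 = 0.6228
M/D/1: Lq = ρ²/(2(1−ρ)) = 0.3878/(2·0.3772) = 0.51402

Final: 0.51402


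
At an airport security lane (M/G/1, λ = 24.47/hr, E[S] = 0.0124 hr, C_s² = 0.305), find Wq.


ρ = λ·E[S] = 24.47·0.0124 = 0.3034
E[S²] = E[S]²(1+C_s²) = 0.0124²·(1+0.305) = 0.0002007
Wq = λ·E[S²]/(2(1−ρ)) = 24.47·0.0002007/(2·0.6966) = 0.003524 hr

Final: 0.003524 hr


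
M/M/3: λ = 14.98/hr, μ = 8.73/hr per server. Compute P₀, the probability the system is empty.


a = λ/μ = 14.98/8.73 = 1.7159; ρ = a/c = 0.5720
Σ_{k=0}^{2} a^k/k! (terms k=0..2) = 1.00000 + 1.71592 + 1.47219 = 4.18812
Tail: a^3/(3!(1−ρ)) = 5.05234/(6·0.4280) = 1.96730
P₀ = 1/(4.18812 + 1.96730) = 1/6.15542 = 0.162458

Final: 0.162458


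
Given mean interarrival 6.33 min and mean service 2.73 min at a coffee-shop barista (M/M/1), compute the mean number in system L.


λ = 60/6.33 = 9.4787 /hr
μ = 60/2.73 = 21.9780 /hr
ρ = λ/μ = 9.4787/21.9780 = 0.4313
L = ρ/(1−ρ) = 0.4313/0.5687 = 0.7583

Final: 0.7583


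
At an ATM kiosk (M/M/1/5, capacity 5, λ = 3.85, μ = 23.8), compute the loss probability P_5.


ρ = λ/μ = 3.85/23.8 = 0.1618
P_K = (1−ρ)ρ^K/(1−ρ^(K+1)) = (0.8382·0.0001108)/(1 − 0.00001792)
= 0.00009285/0.999982 = 0.00009285

Final: 0.00009285


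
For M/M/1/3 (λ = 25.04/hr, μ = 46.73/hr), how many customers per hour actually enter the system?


ρ = 0.5358; P_K = (1−ρ)ρ^3/(1−ρ^4) = 0.077830
λ_eff = λ(1 − P_K) = 25.04·(1 − 0.077830) = 25.04·0.922170 = 23.0911 /hr

Final: 23.0911 /hr


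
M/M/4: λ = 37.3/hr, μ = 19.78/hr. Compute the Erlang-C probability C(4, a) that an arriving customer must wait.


a = λ/μ = 1.8857; ρ = a/4 = 0.4714
P₀ = 0.147532 (from M/M/c formula)
C(c,a) = [a^c/(c!(1−ρ))]·P₀ = [12.64533/(24·0.5286)]·0.147532
= 0.99683·0.147532 = 0.147064

Final: 0.147064


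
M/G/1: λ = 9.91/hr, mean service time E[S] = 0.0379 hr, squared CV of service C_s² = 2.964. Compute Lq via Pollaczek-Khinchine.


ρ = λ·E[S] = 9.91·0.0379 = 0.3756
Lq = ρ²(1+C_s²)/(2(1−ρ)) = 0.1411·(1+2.964)/(2·0.6244)
= 0.1411·3.9640/1.2488 = 0.44777

Final: 0.44777


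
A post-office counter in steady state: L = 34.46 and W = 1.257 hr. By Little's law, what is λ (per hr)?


λ = L/W = 34.46/1.257 = 27.4145 /hr

Final: 27.4145 /hr


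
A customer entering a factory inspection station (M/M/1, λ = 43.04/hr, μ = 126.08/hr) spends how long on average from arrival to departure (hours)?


W = 1/(μ−λ) = 1/(126.08 − 43.04) = 1/83.04 = 0.01204 hr

Final: 0.01204 hr


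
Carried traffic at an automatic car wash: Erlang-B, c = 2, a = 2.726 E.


B(2,2.726) = 0.499297 (Erlang-B)
Carried load = a(1 − B) = 2.726·(1 − 0.499297) = 2.726·0.500703 = 1.3649 E

Final: 1.3649 Erlangs


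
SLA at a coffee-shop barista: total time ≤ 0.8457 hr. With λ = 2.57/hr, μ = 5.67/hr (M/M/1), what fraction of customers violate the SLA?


W ~ Exponential(μ−λ) for M/M/1.
μ − λ = 5.67 − 2.57 = 3.1000
P(W > t) = e^{−(μ−λ)t} = e^{−2.6217} = 0.072681

Final: 0.072681


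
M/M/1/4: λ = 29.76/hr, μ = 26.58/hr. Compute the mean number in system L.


ρ = 29.76/26.58 = 1.1196
L = ρ[1 − (K+1)ρ^K + Kρ^(K+1)] / [(1−ρ)(1−ρ^(K+1))]
Numerator: 1.1196·(1 − 5·1.571491 + 4·1.759502) = 0.202156
Denominator: (-0.1196)·(-0.759502) = 0.090866
L = 0.202156/0.090866 = 2.2248

Final: 2.2248


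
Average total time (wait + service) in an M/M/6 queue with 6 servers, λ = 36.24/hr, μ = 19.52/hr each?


a = 1.8566; ρ = 0.3094; P₀ = 0.156063
Lq = P₀·a^c·ρ/(c!(1−ρ)²) = 0.005759
Wq = Lq/λ = 0.005759/36.24 = 0.0001589 hr
W = Wq + 1/μ = 0.0001589 + 0.05123 = 0.05139 hr

Final: 0.05139 hr


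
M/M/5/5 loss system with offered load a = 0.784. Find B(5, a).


B(c,a) = (a^c/c!) / Σ_{k=0}^{c} a^k/k!
a^5/5! = 0.002468
Σ terms (k=0..5): 1.00000 + 0.78400 + 0.30733 + 0.08032 + 0.01574 + 0.002468 = 2.189853
B = 0.002468/2.189853 = 0.001127

Final: 0.001127


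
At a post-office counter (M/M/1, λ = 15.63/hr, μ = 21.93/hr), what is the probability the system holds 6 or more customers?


ρ = 15.63/21.93 = 0.7127
P(N ≥ n) = ρ^n = 0.7127^6 = 0.131076

Final: 0.131076


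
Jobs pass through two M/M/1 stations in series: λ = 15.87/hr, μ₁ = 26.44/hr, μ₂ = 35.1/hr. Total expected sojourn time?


Each node sees arrival rate λ = 15.87/hr (tandem ⇒ throughput preserved).
W₁ = 1/(μ₁−λ) = 1/(26.44−15.87) = 0.09461 hr
W₂ = 1/(μ₂−λ) = 1/(35.1−15.87) = 0.05200 hr
W_total = W₁ + W₂ = 0.09461 + 0.05200 = 0.14661 hr

Final: 0.14661 hr


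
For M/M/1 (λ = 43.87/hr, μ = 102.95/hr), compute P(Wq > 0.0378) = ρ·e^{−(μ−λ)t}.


ρ = 43.87/102.95 = 0.4261
P(Wq > t) = ρ·e^{−(μ−λ)t} = 0.4261·e^{−2.2332}
= 0.4261·0.107182 = 0.045674

Final: 0.045674


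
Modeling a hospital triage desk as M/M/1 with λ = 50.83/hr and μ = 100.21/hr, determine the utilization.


ρ = λ/μ = 50.83/100.21 = 0.5072

Final: 0.5072


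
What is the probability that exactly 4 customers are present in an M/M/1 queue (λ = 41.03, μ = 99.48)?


ρ = 41.03/99.48 = 0.4124
P_n = (1−ρ)·ρ^n = (1 − 0.4124)·0.4124^4 = 0.5876·0.028938 = 0.017002

Final: 0.017002


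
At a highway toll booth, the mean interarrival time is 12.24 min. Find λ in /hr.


λ = 1/(interarrival time) in consistent units.
1 hour = 60 min, so λ = 60/12.24 = 4.9020 per hour

Final: 4.9020 /hr


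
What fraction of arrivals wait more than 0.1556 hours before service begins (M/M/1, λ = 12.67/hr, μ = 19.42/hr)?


ρ = 12.67/19.42 = 0.6524
P(Wq > t) = ρ·e^{−(μ−λ)t} = 0.6524·e^{−1.0503}
= 0.6524·0.349833 = 0.228238

Final: 0.228238


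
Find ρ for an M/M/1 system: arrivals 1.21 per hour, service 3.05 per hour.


ρ = λ/μ = 1.21/3.05 = 0.3967

Final: 0.3967


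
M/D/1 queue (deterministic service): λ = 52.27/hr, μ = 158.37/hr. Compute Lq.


ρ = 52.27/158.37 = 0.3300
M/D/1: Lq = ρ²/(2(1−ρ)) = 0.1089/(2·0.6700) = 0.08130

Final: 0.08130


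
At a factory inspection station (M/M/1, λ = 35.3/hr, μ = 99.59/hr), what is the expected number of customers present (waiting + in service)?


ρ = λ/μ = 35.3/99.59 = 0.3545
L = ρ/(1−ρ) = 0.3545/(1 − 0.3545) = 0.3545/0.6455 = 0.5491

Final: 0.5491


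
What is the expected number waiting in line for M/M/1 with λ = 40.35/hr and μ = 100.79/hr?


ρ = 40.35/100.79 = 0.4003
Lq = ρ²/(1−ρ) = 0.1603/0.5997 = 0.2673

Final: 0.2673


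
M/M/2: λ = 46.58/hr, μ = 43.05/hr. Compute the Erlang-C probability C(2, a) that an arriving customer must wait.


a = λ/μ = 1.0820; ρ = a/2 = 0.5410
P₀ = 0.297860 (from M/M/c formula)
C(c,a) = [a^c/(c!(1−ρ))]·P₀ = [1.17072/(2·0.4590)]·0.297860
= 1.27529·0.297860 = 0.379857

Final: 0.379857


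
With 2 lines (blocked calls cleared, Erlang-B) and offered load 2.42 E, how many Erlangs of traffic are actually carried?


B(2,2.42) = 0.461265 (Erlang-B)
Carried load = a(1 − B) = 2.42·(1 − 0.461265) = 2.42·0.538735 = 1.3037 E

Final: 1.3037 Erlangs


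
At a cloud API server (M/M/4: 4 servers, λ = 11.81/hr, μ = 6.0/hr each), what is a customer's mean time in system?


a = 1.9683; ρ = 0.4921; P₀ = 0.134991
Lq = P₀·a^c·ρ/(c!(1−ρ)²) = 0.16104
Wq = Lq/λ = 0.16104/11.81 = 0.01364 hr
W = Wq + 1/μ = 0.01364 + 0.16667 = 0.18030 hr

Final: 0.18030 hr


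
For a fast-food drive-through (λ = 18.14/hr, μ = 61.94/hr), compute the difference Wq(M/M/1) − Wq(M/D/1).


ρ = 18.14/61.94 = 0.2929
Wq(M/M/1) = ρ/(μ−λ) = 0.2929/43.80 = 0.006686 hr
Wq(M/D/1) = ρ/(2(μ−λ)) = 0.003343 hr
Savings = 0.006686 − 0.003343 = 0.003343 hr

Final: 0.003343 hr


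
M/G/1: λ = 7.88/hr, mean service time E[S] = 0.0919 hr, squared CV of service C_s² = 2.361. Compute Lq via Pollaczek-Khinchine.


ρ = λ·E[S] = 7.88·0.0919 = 0.7242
Lq = ρ²(1+C_s²)/(2(1−ρ)) = 0.5244·(1+2.361)/(2·0.2758)
= 0.5244·3.3610/0.5517 = 3.19509

Final: 3.19509


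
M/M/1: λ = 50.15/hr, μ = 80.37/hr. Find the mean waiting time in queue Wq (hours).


ρ = 50.15/80.37 = 0.6240
Wq = ρ/(μ−λ) = 0.6240/(80.37 − 50.15) = 0.6240/30.22 = 0.02065 hr

Final: 0.02065 hr


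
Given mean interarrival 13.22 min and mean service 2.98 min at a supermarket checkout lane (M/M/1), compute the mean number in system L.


λ = 60/13.22 = 4.5386 /hr
μ = 60/2.98 = 20.1342 /hr
ρ = λ/μ = 4.5386/20.1342 = 0.2254
L = ρ/(1−ρ) = 0.2254/0.7746 = 0.2910

Final: 0.2910


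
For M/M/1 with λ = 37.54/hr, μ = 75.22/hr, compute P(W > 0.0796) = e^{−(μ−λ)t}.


W ~ Exponential(μ−λ) for M/M/1.
μ − λ = 75.22 − 37.54 = 37.6800
P(W > t) = e^{−(μ−λ)t} = e^{−2.9993} = 0.049821

Final: 0.049821


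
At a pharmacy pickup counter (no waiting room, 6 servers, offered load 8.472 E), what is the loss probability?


B(c,a) = (a^c/c!) / Σ_{k=0}^{c} a^k/k!
a^6/6! = 513.550535
Σ terms (k=0..6): 1.00000 + 8.47200 + 35.88739 + 101.34600 + 214.65082 + 363.70435 + 513.55054 = 1238.611085
B = 513.550535/1238.611085 = 0.414618

Final: 0.414618


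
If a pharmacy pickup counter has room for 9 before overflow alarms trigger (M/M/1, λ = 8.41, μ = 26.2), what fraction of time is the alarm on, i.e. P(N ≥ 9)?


ρ = 8.41/26.2 = 0.3210
P(N ≥ n) = ρ^n = 0.3210^9 = 0.00003618

Final: 0.00003618


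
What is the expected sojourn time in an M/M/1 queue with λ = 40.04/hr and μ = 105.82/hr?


W = 1/(μ−λ) = 1/(105.82 − 40.04) = 1/65.78 = 0.01520 hr

Final: 0.01520 hr


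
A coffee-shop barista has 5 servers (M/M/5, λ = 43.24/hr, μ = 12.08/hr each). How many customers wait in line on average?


a = λ/μ = 3.5795; ρ = a/5 = 0.7159
P₀ = 0.023416
Lq = P₀·a^c·ρ / (c!·(1−ρ)²) = 0.023416·587.61619·0.7159/(120·0.08072)
= 1.01699

Final: 1.01699


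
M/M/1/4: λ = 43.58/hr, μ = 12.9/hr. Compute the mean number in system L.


ρ = 43.58/12.9 = 3.3783
L = ρ[1 − (K+1)ρ^K + Kρ^(K+1)] / [(1−ρ)(1−ρ^(K+1))]
Numerator: 3.3783·(1 − 5·130.253698 + 4·440.035362) = 3749.477783
Denominator: (-2.3783)·(-439.035362) = 1044.155418
L = 3749.477783/1044.155418 = 3.5909

Final: 3.5909


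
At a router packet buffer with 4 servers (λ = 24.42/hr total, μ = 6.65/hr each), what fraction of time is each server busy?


ρ = λ/(cμ) = 24.42/(4·6.65) = 24.42/26.60 = 0.9180

Final: 0.9180


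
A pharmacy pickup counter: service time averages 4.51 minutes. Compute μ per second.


μ = 1/(service time) in consistent units.
1 second = 0.0166667 min, so μ = 0.0166667/4.51 = 0.003695 per second

Final: 0.003695 /sec


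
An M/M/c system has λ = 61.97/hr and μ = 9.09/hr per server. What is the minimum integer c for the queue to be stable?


Stability requires cμ > λ ⇔ c > λ/μ.
λ/μ = 61.97/9.09 = 6.8174
Minimum integer c = ⌊6.8174⌋ + 1 = 7
Check: 7·9.09 = 63.63 > 61.97, while 6·9.09 = 54.54 ≤ 61.97

Final: 7 servers


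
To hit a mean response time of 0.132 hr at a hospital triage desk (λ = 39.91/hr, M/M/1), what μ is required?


W = 1/(μ−λ) ⇒ μ − λ = 1/W = 1/0.132 = 7.5758
μ = λ + 1/W = 39.91 + 7.5758 = 47.4858 per hr

Final: 47.4858 /hr


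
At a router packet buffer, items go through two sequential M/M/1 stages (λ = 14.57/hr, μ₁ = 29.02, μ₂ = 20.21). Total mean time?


Each node sees arrival rate λ = 14.57/hr (tandem ⇒ throughput preserved).
W₁ = 1/(μ₁−λ) = 1/(29.02−14.57) = 0.06920 hr
W₂ = 1/(μ₂−λ) = 1/(20.21−14.57) = 0.17730 hr
W_total = W₁ + W₂ = 0.06920 + 0.17730 = 0.24651 hr

Final: 0.24651 hr


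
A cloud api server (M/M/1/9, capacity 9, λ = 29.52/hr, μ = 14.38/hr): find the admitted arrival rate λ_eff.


ρ = 2.0529; P_K = (1−ρ)ρ^9/(1−ρ^10) = 0.513259
λ_eff = λ(1 − P_K) = 29.52·(1 − 0.513259) = 29.52·0.486741 = 14.3686 /hr

Final: 14.3686 /hr


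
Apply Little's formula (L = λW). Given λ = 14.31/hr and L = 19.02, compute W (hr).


W = L/λ = 19.02/14.31 = 1.3291 hr

Final: 1.3291 hr


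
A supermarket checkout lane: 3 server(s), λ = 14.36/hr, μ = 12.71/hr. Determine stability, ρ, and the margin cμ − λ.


Total capacity cμ = 3·12.71 = 38.13/hr
ρ = λ/(cμ) = 14.36/38.13 = 0.3766
Stable ⇔ ρ < 1: YES
Spare capacity = cμ − λ = 38.13 − 14.36 = 23.77/hr

Final: ρ = 0.3766; stable; margin = 23.77/hr


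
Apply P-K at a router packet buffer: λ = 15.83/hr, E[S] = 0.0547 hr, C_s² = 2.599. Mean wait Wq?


ρ = λ·E[S] = 15.83·0.0547 = 0.8659
E[S²] = E[S]²(1+C_s²) = 0.0547²·(1+2.599) = 0.010769
Wq = λ·E[S²]/(2(1−ρ)) = 15.83·0.010769/(2·0.1341) = 0.63560 hr

Final: 0.63560 hr


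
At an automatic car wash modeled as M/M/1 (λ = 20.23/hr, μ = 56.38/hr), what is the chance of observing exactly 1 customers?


ρ = 20.23/56.38 = 0.3588
P_n = (1−ρ)·ρ^n = (1 − 0.3588)·0.3588^1 = 0.6412·0.358815 = 0.230067

Final: 0.230067


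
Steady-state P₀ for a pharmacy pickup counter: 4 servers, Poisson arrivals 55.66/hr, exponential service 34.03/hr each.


a = λ/μ = 55.66/34.03 = 1.6356; ρ = a/c = 0.4089
Σ_{k=0}^{3} a^k/k! (terms k=0..3) = 1.00000 + 1.63562 + 1.33762 + 0.72928 = 4.70251
Tail: a^4/(4!(1−ρ)) = 7.15690/(24·0.5911) = 0.50449
P₀ = 1/(4.70251 + 0.50449) = 1/5.20701 = 0.192049

Final: 0.192049


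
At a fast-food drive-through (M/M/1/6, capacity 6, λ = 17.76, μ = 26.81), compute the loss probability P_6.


ρ = λ/μ = 17.76/26.81 = 0.6624
P_K = (1−ρ)ρ^K/(1−ρ^(K+1)) = (0.3376·0.084504)/(1 − 0.055979)
= 0.028525/0.944021 = 0.030217

Final: 0.030217


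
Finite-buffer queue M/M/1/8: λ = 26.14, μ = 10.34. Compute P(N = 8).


ρ = λ/μ = 26.14/10.34 = 2.5280
P_K = (1−ρ)ρ^K/(1−ρ^(K+1)) = (-1.5280·1668.323840)/(1 − 4217.600115)
= -2549.276274/-4216.600115 = 0.604581

Final: 0.604581


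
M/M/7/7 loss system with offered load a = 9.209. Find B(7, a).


B(c,a) = (a^c/c!) / Σ_{k=0}^{c} a^k/k!
a^7/7! = 1114.440212
Σ terms (k=0..7): 1.00000 + 9.20900 + 42.40284 + 130.16259 + 299.66681 + 551.92634 + 847.11494 + 1114.44021 = 2995.922731
B = 1114.440212/2995.922731 = 0.371986

Final: 0.371986


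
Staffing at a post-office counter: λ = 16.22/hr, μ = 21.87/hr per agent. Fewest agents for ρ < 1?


Stability requires cμ > λ ⇔ c > λ/μ.
λ/μ = 16.22/21.87 = 0.7417
Minimum integer c = ⌊0.7417⌋ + 1 = 1
Check: 1·21.87 = 21.87 > 16.22, while 0·21.87 = 0.00 ≤ 16.22

Final: 1 servers


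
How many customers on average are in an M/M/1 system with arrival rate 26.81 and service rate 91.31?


ρ = λ/μ = 26.81/91.31 = 0.2936
L = ρ/(1−ρ) = 0.2936/(1 − 0.2936) = 0.2936/0.7064 = 0.4157

Final: 0.4157


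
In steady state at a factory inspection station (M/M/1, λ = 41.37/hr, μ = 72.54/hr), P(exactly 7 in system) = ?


ρ = 41.37/72.54 = 0.5703
P_n = (1−ρ)·ρ^n = (1 − 0.5703)·0.5703^7 = 0.4297·0.019623 = 0.008432

Final: 0.008432


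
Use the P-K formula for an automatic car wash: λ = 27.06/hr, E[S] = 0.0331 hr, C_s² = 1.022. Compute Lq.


ρ = λ·E[S] = 27.06·0.0331 = 0.8957
Lq = ρ²(1+C_s²)/(2(1−ρ)) = 0.8023·(1+1.022)/(2·0.1043)
= 0.8023·2.0220/0.2086 = 7.77535

Final: 7.77535


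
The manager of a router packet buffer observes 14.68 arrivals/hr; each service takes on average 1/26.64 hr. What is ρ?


ρ = λ/μ = 14.68/26.64 = 0.5511

Final: 0.5511


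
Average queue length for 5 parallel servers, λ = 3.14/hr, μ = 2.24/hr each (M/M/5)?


a = λ/μ = 1.4018; ρ = a/5 = 0.2804
P₀ = 0.245885
Lq = P₀·a^c·ρ / (c!·(1−ρ)²) = 0.245885·5.41263·0.2804/(120·0.51789)
= 0.006004

Final: 0.006004


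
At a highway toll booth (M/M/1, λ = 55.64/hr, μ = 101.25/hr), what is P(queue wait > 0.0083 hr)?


ρ = 55.64/101.25 = 0.5495
P(Wq > t) = ρ·e^{−(μ−λ)t} = 0.5495·e^{−0.3786}
= 0.5495·0.684845 = 0.376343

Final: 0.376343


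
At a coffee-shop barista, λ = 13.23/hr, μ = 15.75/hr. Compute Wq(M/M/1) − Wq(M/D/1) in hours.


ρ = 13.23/15.75 = 0.8400
Wq(M/M/1) = ρ/(μ−λ) = 0.8400/2.52 = 0.33333 hr
Wq(M/D/1) = ρ/(2(μ−λ)) = 0.16667 hr
Savings = 0.33333 − 0.16667 = 0.16667 hr

Final: 0.16667 hr


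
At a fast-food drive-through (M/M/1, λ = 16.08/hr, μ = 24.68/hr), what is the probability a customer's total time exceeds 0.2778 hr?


W ~ Exponential(μ−λ) for M/M/1.
μ − λ = 24.68 − 16.08 = 8.6000
P(W > t) = e^{−(μ−λ)t} = e^{−2.3891} = 0.091714

Final: 0.091714


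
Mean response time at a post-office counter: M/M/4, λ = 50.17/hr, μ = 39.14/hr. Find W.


a = 1.2818; ρ = 0.3205; P₀ = 0.276254
Lq = P₀·a^c·ρ/(c!(1−ρ)²) = 0.02156
Wq = Lq/λ = 0.02156/50.17 = 0.0004298 hr
W = Wq + 1/μ = 0.0004298 + 0.02555 = 0.02598 hr

Final: 0.02598 hr


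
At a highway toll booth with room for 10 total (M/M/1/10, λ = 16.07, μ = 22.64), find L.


ρ = 16.07/22.64 = 0.7098
L = ρ[1 − (K+1)ρ^K + Kρ^(K+1)] / [(1−ρ)(1−ρ^(K+1))]
Numerator: 0.7098·(1 − 11·0.032463 + 10·0.023043) = 0.619894
Denominator: (0.2902)·(0.976957) = 0.283507
L = 0.619894/0.283507 = 2.1865

Final: 2.1865


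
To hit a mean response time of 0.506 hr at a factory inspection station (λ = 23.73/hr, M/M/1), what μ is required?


W = 1/(μ−λ) ⇒ μ − λ = 1/W = 1/0.506 = 1.9763
μ = λ + 1/W = 23.73 + 1.9763 = 25.7063 per hr

Final: 25.7063 /hr


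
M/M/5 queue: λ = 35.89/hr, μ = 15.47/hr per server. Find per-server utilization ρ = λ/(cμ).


ρ = λ/(cμ) = 35.89/(5·15.47) = 35.89/77.35 = 0.4640

Final: 0.4640


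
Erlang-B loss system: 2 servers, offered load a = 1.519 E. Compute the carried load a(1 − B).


B(2,1.519) = 0.314125 (Erlang-B)
Carried load = a(1 − B) = 1.519·(1 − 0.314125) = 1.519·0.685875 = 1.0418 E

Final: 1.0418 Erlangs


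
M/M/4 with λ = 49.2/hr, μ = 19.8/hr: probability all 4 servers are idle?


a = λ/μ = 49.2/19.8 = 2.4848; ρ = a/c = 0.6212
Σ_{k=0}^{3} a^k/k! (terms k=0..3) = 1.00000 + 2.48485 + 3.08724 + 2.55710 = 9.12919
Tail: a^4/(4!(1−ρ)) = 38.12410/(24·0.3788) = 4.19365
P₀ = 1/(9.12919 + 4.19365) = 1/13.32284 = 0.075059

Final: 0.075059


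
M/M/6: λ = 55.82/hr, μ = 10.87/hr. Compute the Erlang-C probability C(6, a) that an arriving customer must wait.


a = λ/μ = 5.1352; ρ = a/6 = 0.8559
P₀ = 0.003606 (from M/M/c formula)
C(c,a) = [a^c/(c!(1−ρ))]·P₀ = [18338.41212/(720·0.1441)]·0.003606
= 176.71856·0.003606 = 0.637183

Final: 0.637183


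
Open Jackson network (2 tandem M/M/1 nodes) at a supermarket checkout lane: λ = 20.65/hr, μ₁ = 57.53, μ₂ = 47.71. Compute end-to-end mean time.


Each node sees arrival rate λ = 20.65/hr (tandem ⇒ throughput preserved).
W₁ = 1/(μ₁−λ) = 1/(57.53−20.65) = 0.02711 hr
W₂ = 1/(μ₂−λ) = 1/(47.71−20.65) = 0.03695 hr
W_total = W₁ + W₂ = 0.02711 + 0.03695 = 0.06407 hr

Final: 0.06407 hr


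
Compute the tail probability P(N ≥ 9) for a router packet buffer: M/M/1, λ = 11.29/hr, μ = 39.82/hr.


ρ = 11.29/39.82 = 0.2835
P(N ≥ n) = ρ^n = 0.2835^9 = 0.00001184

Final: 0.00001184


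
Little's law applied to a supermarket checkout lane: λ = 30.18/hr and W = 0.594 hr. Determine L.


L = λW = 30.18·0.594 = 17.9269

Final: 17.9269


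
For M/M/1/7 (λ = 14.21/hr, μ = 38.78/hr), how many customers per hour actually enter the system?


ρ = 0.3664; P_K = (1−ρ)ρ^7/(1−ρ^8) = 0.0005621
λ_eff = λ(1 − P_K) = 14.21·(1 − 0.0005621) = 14.21·0.999438 = 14.2020 /hr

Final: 14.2020 /hr


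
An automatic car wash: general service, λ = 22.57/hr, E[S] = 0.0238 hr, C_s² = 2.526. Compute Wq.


ρ = λ·E[S] = 22.57·0.0238 = 0.5372
E[S²] = E[S]²(1+C_s²) = 0.0238²·(1+2.526) = 0.001997
Wq = λ·E[S²]/(2(1−ρ)) = 22.57·0.001997/(2·0.4628) = 0.04870 hr

Final: 0.04870 hr


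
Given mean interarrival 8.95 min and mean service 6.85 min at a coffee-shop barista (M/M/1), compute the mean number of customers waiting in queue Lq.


λ = 60/8.95 = 6.7039 /hr
μ = 60/6.85 = 8.7591 /hr
ρ = λ/μ = 6.7039/8.7591 = 0.7654
Lq = ρ²/(1−ρ) = 0.5858/0.2346 = 2.4965

Final: 2.4965


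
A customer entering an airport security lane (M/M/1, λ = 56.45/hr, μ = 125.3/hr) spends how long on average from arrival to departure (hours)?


W = 1/(μ−λ) = 1/(125.3 − 56.45) = 1/68.85 = 0.01452 hr

Final: 0.01452 hr


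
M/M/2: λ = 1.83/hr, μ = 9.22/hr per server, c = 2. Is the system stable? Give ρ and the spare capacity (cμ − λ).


Total capacity cμ = 2·9.22 = 18.44/hr
ρ = λ/(cμ) = 1.83/18.44 = 0.09924
Stable ⇔ ρ < 1: YES
Spare capacity = cμ − λ = 18.44 − 1.83 = 16.61/hr

Final: ρ = 0.09924; stable; margin = 16.61/hr


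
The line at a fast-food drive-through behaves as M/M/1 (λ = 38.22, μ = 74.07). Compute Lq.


ρ = 38.22/74.07 = 0.5160
Lq = ρ²/(1−ρ) = 0.2663/0.4840 = 0.5501

Final: 0.5501


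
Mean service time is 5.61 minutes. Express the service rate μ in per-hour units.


μ = 1/(service time) in consistent units.
1 hour = 60 min, so μ = 60/5.61 = 10.6952 per hour

Final: 10.6952 /hr


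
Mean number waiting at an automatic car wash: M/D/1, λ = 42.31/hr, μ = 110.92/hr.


ρ = 42.31/110.92 = 0.3814
M/D/1: Lq = ρ²/(2(1−ρ)) = 0.1455/(2·0.6186) = 0.11761

Final: 0.11761


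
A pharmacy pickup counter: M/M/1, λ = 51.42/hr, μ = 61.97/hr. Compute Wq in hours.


ρ = 51.42/61.97 = 0.8298
Wq = ρ/(μ−λ) = 0.8298/(61.97 − 51.42) = 0.8298/10.55 = 0.07865 hr

Final: 0.07865 hr


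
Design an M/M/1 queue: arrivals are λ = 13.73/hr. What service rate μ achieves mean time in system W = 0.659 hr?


W = 1/(μ−λ) ⇒ μ − λ = 1/W = 1/0.659 = 1.5175
μ = λ + 1/W = 13.73 + 1.5175 = 15.2475 per hr

Final: 15.2475 /hr


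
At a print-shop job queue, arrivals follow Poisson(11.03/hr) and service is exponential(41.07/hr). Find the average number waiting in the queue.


ρ = 11.03/41.07 = 0.2686
Lq = ρ²/(1−ρ) = 0.07213/0.7314 = 0.09861

Final: 0.09861


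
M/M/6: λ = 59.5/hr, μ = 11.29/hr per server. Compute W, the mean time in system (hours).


a = 5.2702; ρ = 0.8784; P₀ = 0.002815
Lq = P₀·a^c·ρ/(c!(1−ρ)²) = 4.97307
Wq = Lq/λ = 4.97307/59.5 = 0.08358 hr
W = Wq + 1/μ = 0.08358 + 0.08857 = 0.17215 hr

Final: 0.17215 hr


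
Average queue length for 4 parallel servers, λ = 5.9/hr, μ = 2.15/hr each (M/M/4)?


a = λ/μ = 2.7442; ρ = a/4 = 0.6860
P₀ = 0.054113
Lq = P₀·a^c·ρ / (c!·(1−ρ)²) = 0.054113·56.70929·0.6860/(24·0.09857)
= 0.88995

Final: 0.88995


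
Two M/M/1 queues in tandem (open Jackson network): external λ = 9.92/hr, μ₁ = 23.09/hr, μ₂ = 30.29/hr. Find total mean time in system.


Each node sees arrival rate λ = 9.92/hr (tandem ⇒ throughput preserved).
W₁ = 1/(μ₁−λ) = 1/(23.09−9.92) = 0.07593 hr
W₂ = 1/(μ₂−λ) = 1/(30.29−9.92) = 0.04909 hr
W_total = W₁ + W₂ = 0.07593 + 0.04909 = 0.12502 hr

Final: 0.12502 hr


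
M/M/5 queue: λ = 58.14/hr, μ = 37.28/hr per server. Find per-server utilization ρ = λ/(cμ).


ρ = λ/(cμ) = 58.14/(5·37.28) = 58.14/186.40 = 0.3119

Final: 0.3119


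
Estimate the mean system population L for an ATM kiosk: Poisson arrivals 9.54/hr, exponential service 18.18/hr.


ρ = λ/μ = 9.54/18.18 = 0.5248
L = ρ/(1−ρ) = 0.5248/(1 − 0.5248) = 0.5248/0.4752 = 1.1042

Final: 1.1042


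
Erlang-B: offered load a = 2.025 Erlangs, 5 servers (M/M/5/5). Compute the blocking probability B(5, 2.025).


B(c,a) = (a^c/c!) / Σ_{k=0}^{c} a^k/k!
a^5/5! = 0.283755
Σ terms (k=0..5): 1.00000 + 2.02500 + 2.05031 + 1.38396 + 0.70063 + 0.28376 = 7.443659
B = 0.283755/7.443659 = 0.038120

Final: 0.038120


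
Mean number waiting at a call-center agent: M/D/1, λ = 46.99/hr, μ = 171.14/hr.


ρ = 46.99/171.14 = 0.2746
M/D/1: Lq = ρ²/(2(1−ρ)) = 0.07539/(2·0.7254) = 0.05196

Final: 0.05196


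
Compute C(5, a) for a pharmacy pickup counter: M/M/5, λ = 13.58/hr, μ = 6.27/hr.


a = λ/μ = 2.1659; ρ = a/5 = 0.4332
P₀ = 0.113349 (from M/M/c formula)
C(c,a) = [a^c/(c!(1−ρ))]·P₀ = [47.66078/(120·0.5668)]·0.113349
= 0.70070·0.113349 = 0.079423

Final: 0.079423


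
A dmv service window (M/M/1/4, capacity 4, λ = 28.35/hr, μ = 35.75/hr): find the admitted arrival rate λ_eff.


ρ = 0.7930; P_K = (1−ρ)ρ^4/(1−ρ^5) = 0.119259
λ_eff = λ(1 − P_K) = 28.35·(1 − 0.119259) = 28.35·0.880741 = 24.9690 /hr

Final: 24.9690 /hr


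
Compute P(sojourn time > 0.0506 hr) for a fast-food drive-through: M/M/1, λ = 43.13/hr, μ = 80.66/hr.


W ~ Exponential(μ−λ) for M/M/1.
μ − λ = 80.66 − 43.13 = 37.5300
P(W > t) = e^{−(μ−λ)t} = e^{−1.8990} = 0.149716

Final: 0.149716


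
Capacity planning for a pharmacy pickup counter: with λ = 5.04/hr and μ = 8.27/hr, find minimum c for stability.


Stability requires cμ > λ ⇔ c > λ/μ.
λ/μ = 5.04/8.27 = 0.6094
Minimum integer c = ⌊0.6094⌋ + 1 = 1
Check: 1·8.27 = 8.27 > 5.04, while 0·8.27 = 0.00 ≤ 5.04

Final: 1 servers


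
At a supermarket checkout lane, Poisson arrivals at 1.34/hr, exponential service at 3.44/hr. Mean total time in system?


W = 1/(μ−λ) = 1/(3.44 − 1.34) = 1/2.10 = 0.4762 hr

Final: 0.4762 hr


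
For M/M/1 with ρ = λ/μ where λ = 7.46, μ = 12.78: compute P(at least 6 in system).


ρ = 7.46/12.78 = 0.5837
P(N ≥ n) = ρ^n = 0.5837^6 = 0.039559

Final: 0.039559


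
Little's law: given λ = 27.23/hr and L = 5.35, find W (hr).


W = L/λ = 5.35/27.23 = 0.1965 hr

Final: 0.1965 hr


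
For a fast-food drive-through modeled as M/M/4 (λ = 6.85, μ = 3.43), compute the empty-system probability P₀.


a = λ/μ = 6.85/3.43 = 1.9971; ρ = a/c = 0.4993
Σ_{k=0}^{3} a^k/k! (terms k=0..3) = 1.00000 + 1.99708 + 1.99417 + 1.32751 = 6.31877
Tail: a^4/(4!(1−ρ)) = 15.90691/(24·0.5007) = 1.32365
P₀ = 1/(6.31877 + 1.32365) = 1/7.64242 = 0.130849

Final: 0.130849


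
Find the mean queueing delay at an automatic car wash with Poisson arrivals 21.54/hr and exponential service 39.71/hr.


ρ = 21.54/39.71 = 0.5424
Wq = ρ/(μ−λ) = 0.5424/(39.71 − 21.54) = 0.5424/18.17 = 0.02985 hr

Final: 0.02985 hr


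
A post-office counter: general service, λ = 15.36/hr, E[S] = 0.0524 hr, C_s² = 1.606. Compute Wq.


ρ = λ·E[S] = 15.36·0.0524 = 0.8049
E[S²] = E[S]²(1+C_s²) = 0.0524²·(1+1.606) = 0.007155
Wq = λ·E[S²]/(2(1−ρ)) = 15.36·0.007155/(2·0.1951) = 0.28162 hr

Final: 0.28162 hr


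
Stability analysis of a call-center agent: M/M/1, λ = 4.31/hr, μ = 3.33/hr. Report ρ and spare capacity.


Total capacity cμ = 1·3.33 = 3.33/hr
ρ = λ/(cμ) = 4.31/3.33 = 1.2943
Stable ⇔ ρ < 1: NO
Spare capacity = cμ − λ = 3.33 − 4.31 = -0.98/hr

Final: ρ = 1.2943; unstable; margin = -0.98/hr


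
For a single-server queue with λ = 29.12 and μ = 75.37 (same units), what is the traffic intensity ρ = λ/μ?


ρ = λ/μ = 29.12/75.37 = 0.3864

Final: 0.3864


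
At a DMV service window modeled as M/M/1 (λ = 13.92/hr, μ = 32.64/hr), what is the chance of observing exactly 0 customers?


ρ = 13.92/32.64 = 0.4265
P_n = (1−ρ)·ρ^n = (1 − 0.4265)·0.4265^0 = 0.5735·1.000000 = 0.573529

Final: 0.573529


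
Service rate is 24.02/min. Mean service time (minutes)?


Mean service time = 1/μ = 1/24.02 minute = 0.04163 minute
In minutes: 0.04163 × 1 = 0.04163 min

Final: 0.04163 min


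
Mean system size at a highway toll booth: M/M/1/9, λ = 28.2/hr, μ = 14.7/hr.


ρ = 28.2/14.7 = 1.9184
L = ρ[1 − (K+1)ρ^K + Kρ^(K+1)] / [(1−ρ)(1−ρ^(K+1))]
Numerator: 1.9184·(1 − 10·351.873015 + 9·675.021702) = 4906.157672
Denominator: (-0.9184)·(-674.021702) = 618.999522
L = 4906.157672/618.999522 = 7.9259

Final: 7.9259


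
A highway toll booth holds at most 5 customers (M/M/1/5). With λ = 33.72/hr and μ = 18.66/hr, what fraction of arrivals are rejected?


ρ = λ/μ = 33.72/18.66 = 1.8071
P_K = (1−ρ)ρ^K/(1−ρ^(K+1)) = (-0.8071·19.269908)/(1 − 34.822148)
= -15.552241/-33.822148 = 0.459824

Final: 0.459824


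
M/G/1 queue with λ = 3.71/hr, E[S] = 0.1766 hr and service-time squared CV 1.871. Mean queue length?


ρ = λ·E[S] = 3.71·0.1766 = 0.6552
Lq = ρ²(1+C_s²)/(2(1−ρ)) = 0.4293·(1+1.871)/(2·0.3448)
= 0.4293·2.8710/0.6896 = 1.78709

Final: 1.78709


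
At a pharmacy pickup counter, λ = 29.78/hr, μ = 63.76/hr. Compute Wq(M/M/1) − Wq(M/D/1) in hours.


ρ = 29.78/63.76 = 0.4671
Wq(M/M/1) = ρ/(μ−λ) = 0.4671/33.98 = 0.01375 hr
Wq(M/D/1) = ρ/(2(μ−λ)) = 0.006873 hr
Savings = 0.01375 − 0.006873 = 0.006873 hr

Final: 0.006873 hr


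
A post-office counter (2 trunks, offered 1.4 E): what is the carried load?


B(2,1.4) = 0.289941 (Erlang-B)
Carried load = a(1 − B) = 1.4·(1 − 0.289941) = 1.4·0.710059 = 0.9941 E

Final: 0.9941 Erlangs


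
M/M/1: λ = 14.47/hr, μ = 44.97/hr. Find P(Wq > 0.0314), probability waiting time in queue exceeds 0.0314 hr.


ρ = 14.47/44.97 = 0.3218
P(Wq > t) = ρ·e^{−(μ−λ)t} = 0.3218·e^{−0.9577}
= 0.3218·0.383775 = 0.123487

Final: 0.123487


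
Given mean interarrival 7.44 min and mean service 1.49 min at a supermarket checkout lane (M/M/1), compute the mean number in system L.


λ = 60/7.44 = 8.0645 /hr
μ = 60/1.49 = 40.2685 /hr
ρ = λ/μ = 8.0645/40.2685 = 0.2003
L = ρ/(1−ρ) = 0.2003/0.7997 = 0.2504

Final: 0.2504


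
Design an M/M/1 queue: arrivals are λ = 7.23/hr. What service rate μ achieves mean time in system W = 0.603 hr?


W = 1/(μ−λ) ⇒ μ − λ = 1/W = 1/0.603 = 1.6584
μ = λ + 1/W = 7.23 + 1.6584 = 8.8884 per hr

Final: 8.8884 /hr


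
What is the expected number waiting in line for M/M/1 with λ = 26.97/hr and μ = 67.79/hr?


ρ = 26.97/67.79 = 0.3978
Lq = ρ²/(1−ρ) = 0.1583/0.6022 = 0.2629

Final: 0.2629


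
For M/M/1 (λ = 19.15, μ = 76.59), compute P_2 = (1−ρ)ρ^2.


ρ = 19.15/76.59 = 0.2500
P_n = (1−ρ)·ρ^n = (1 − 0.2500)·0.2500^2 = 0.7500·0.062516 = 0.046885

Final: 0.046885


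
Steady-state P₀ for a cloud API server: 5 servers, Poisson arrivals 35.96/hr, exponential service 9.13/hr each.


a = λ/μ = 35.96/9.13 = 3.9387; ρ = a/c = 0.7877
Σ_{k=0}^{4} a^k/k! (terms k=0..4) = 1.00000 + 3.93866 + 7.75654 + 10.18346 + 10.02731 = 32.90597
Tail: a^5/(5!(1−ρ)) = 947.86072/(120·0.2123) = 37.21177
P₀ = 1/(32.90597 + 37.21177) = 1/70.11774 = 0.014262

Final: 0.014262


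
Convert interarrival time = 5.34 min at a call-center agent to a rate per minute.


λ = 1/(interarrival time) in consistent units.
1 minute = 1 min, so λ = 1/5.34 = 0.1873 per minute

Final: 0.1873 /min


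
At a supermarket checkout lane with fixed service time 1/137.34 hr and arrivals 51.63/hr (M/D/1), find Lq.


ρ = 51.63/137.34 = 0.3759
M/D/1: Lq = ρ²/(2(1−ρ)) = 0.1413/(2·0.6241) = 0.11323

Final: 0.11323


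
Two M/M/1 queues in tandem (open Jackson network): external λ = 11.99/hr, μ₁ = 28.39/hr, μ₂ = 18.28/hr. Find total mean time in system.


Each node sees arrival rate λ = 11.99/hr (tandem ⇒ throughput preserved).
W₁ = 1/(μ₁−λ) = 1/(28.39−11.99) = 0.06098 hr
W₂ = 1/(μ₂−λ) = 1/(18.28−11.99) = 0.15898 hr
W_total = W₁ + W₂ = 0.06098 + 0.15898 = 0.21996 hr

Final: 0.21996 hr


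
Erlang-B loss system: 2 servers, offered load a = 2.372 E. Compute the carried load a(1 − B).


B(2,2.372) = 0.454827 (Erlang-B)
Carried load = a(1 − B) = 2.372·(1 − 0.454827) = 2.372·0.545173 = 1.2932 E

Final: 1.2932 Erlangs


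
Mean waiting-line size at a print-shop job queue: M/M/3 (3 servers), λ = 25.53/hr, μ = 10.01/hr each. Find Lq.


a = λ/μ = 2.5504; ρ = a/3 = 0.8501
P₀ = 0.039596
Lq = P₀·a^c·ρ / (c!·(1−ρ)²) = 0.039596·16.59015·0.8501/(6·0.02246)
= 4.14511

Final: 4.14511


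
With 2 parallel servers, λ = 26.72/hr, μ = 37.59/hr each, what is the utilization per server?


ρ = λ/(cμ) = 26.72/(2·37.59) = 26.72/75.18 = 0.3554

Final: 0.3554


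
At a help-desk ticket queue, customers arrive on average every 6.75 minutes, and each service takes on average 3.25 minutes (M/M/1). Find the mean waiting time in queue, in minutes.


λ = 60/6.75 = 8.8889 /hr
μ = 60/3.25 = 18.4615 /hr
ρ = λ/μ = 8.8889/18.4615 = 0.4815
Wq = ρ/(μ−λ) = 0.4815/(18.4615−8.8889) = 0.05030 hr
In minutes: 0.05030·60 = 3.018 min

Final: 3.018 min


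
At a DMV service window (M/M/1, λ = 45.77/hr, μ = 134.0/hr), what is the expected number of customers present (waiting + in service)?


ρ = λ/μ = 45.77/134.0 = 0.3416
L = ρ/(1−ρ) = 0.3416/(1 − 0.3416) = 0.3416/0.6584 = 0.5188

Final: 0.5188


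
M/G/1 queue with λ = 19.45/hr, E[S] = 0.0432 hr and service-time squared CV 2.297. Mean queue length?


ρ = λ·E[S] = 19.45·0.0432 = 0.8402
Lq = ρ²(1+C_s²)/(2(1−ρ)) = 0.7060·(1+2.297)/(2·0.1598)
= 0.7060·3.2970/0.3195 = 7.28497

Final: 7.28497


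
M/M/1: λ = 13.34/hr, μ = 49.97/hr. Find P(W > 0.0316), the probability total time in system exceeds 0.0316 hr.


W ~ Exponential(μ−λ) for M/M/1.
μ − λ = 49.97 − 13.34 = 36.6300
P(W > t) = e^{−(μ−λ)t} = e^{−1.1575} = 0.314268

Final: 0.314268


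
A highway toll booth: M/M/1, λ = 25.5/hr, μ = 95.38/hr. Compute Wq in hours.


ρ = 25.5/95.38 = 0.2674
Wq = ρ/(μ−λ) = 0.2674/(95.38 − 25.5) = 0.2674/69.88 = 0.003826 hr

Final: 0.003826 hr


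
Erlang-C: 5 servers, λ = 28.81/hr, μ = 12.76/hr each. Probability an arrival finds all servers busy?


a = λ/μ = 2.2578; ρ = a/5 = 0.4516
P₀ = 0.103098 (from M/M/c formula)
C(c,a) = [a^c/(c!(1−ρ))]·P₀ = [58.67633/(120·0.5484)]·0.103098
= 0.89158·0.103098 = 0.091920

Final: 0.091920


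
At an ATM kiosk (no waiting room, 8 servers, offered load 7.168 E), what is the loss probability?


B(c,a) = (a^c/c!) / Σ_{k=0}^{c} a^k/k!
a^8/8! = 172.847638
Σ terms (k=0..8): 1.00000 + 7.16800 + 25.69011 + 61.38224 + 109.99698 + 157.69166 + 188.38898 + 192.91031 + 172.84764 = 917.075917
B = 172.847638/917.075917 = 0.188477

Final: 0.188477


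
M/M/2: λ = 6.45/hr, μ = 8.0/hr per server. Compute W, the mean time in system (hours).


a = 0.8063; ρ = 0.4031; P₀ = 0.425390
Lq = P₀·a^c·ρ/(c!(1−ρ)²) = 0.15645
Wq = Lq/λ = 0.15645/6.45 = 0.02426 hr
W = Wq + 1/μ = 0.02426 + 0.12500 = 0.14926 hr

Final: 0.14926 hr


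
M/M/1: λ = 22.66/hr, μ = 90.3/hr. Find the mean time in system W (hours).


W = 1/(μ−λ) = 1/(90.3 − 22.66) = 1/67.64 = 0.01478 hr

Final: 0.01478 hr


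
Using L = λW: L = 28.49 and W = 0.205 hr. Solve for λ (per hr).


λ = L/W = 28.49/0.205 = 138.9756 /hr

Final: 138.9756 /hr


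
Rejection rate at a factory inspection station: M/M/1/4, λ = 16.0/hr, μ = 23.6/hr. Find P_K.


ρ = λ/μ = 16.0/23.6 = 0.6780
P_K = (1−ρ)ρ^K/(1−ρ^(K+1)) = (0.3220·0.211267)/(1 − 0.143232)
= 0.068035/0.856768 = 0.079409

Final: 0.079409


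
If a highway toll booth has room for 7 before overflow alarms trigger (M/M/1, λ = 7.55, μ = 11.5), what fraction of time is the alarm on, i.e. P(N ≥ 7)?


ρ = 7.55/11.5 = 0.6565
P(N ≥ n) = ρ^n = 0.6565^7 = 0.052571

Final: 0.052571


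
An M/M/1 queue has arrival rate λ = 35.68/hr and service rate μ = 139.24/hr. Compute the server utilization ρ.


ρ = λ/μ = 35.68/139.24 = 0.2562

Final: 0.2562


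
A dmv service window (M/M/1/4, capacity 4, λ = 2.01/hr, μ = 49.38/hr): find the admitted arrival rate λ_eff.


ρ = 0.04070; P_K = (1−ρ)ρ^4/(1−ρ^5) = 0.000002633
λ_eff = λ(1 − P_K) = 2.01·(1 − 0.000002633) = 2.01·0.999997 = 2.0100 /hr

Final: 2.0100 /hr


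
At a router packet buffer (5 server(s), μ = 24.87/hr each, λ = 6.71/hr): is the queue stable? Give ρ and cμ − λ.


Total capacity cμ = 5·24.87 = 124.35/hr
ρ = λ/(cμ) = 6.71/124.35 = 0.05396
Stable ⇔ ρ < 1: YES
Spare capacity = cμ − λ = 124.35 − 6.71 = 117.64/hr

Final: ρ = 0.05396; stable; margin = 117.64/hr


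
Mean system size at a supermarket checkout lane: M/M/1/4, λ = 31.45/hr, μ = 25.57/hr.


ρ = 31.45/25.57 = 1.2300
L = ρ[1 − (K+1)ρ^K + Kρ^(K+1)] / [(1−ρ)(1−ρ^(K+1))]
Numerator: 1.2300·(1 − 5·2.288546 + 4·2.814813) = 1.004288
Denominator: (-0.2300)·(-1.814813) = 0.417329
L = 1.004288/0.417329 = 2.4065

Final: 2.4065


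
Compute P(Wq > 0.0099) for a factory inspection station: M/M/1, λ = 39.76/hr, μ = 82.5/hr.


ρ = 39.76/82.5 = 0.4819
P(Wq > t) = ρ·e^{−(μ−λ)t} = 0.4819·e^{−0.4231}
= 0.4819·0.654996 = 0.315668

Final: 0.315668


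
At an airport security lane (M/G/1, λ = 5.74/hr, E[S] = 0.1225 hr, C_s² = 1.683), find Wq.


ρ = λ·E[S] = 5.74·0.1225 = 0.7032
E[S²] = E[S]²(1+C_s²) = 0.1225²·(1+1.683) = 0.040262
Wq = λ·E[S²]/(2(1−ρ)) = 5.74·0.040262/(2·0.2968) = 0.38926 hr

Final: 0.38926 hr


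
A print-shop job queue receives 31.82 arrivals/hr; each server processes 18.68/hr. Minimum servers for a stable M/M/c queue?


Stability requires cμ > λ ⇔ c > λ/μ.
λ/μ = 31.82/18.68 = 1.7034
Minimum integer c = ⌊1.7034⌋ + 1 = 2
Check: 2·18.68 = 37.36 > 31.82, while 1·18.68 = 18.68 ≤ 31.82

Final: 2 servers


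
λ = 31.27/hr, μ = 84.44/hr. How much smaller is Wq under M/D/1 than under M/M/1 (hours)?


ρ = 31.27/84.44 = 0.3703
Wq(M/M/1) = ρ/(μ−λ) = 0.3703/53.17 = 0.006965 hr
Wq(M/D/1) = ρ/(2(μ−λ)) = 0.003482 hr
Savings = 0.006965 − 0.003482 = 0.003482 hr

Final: 0.003482 hr


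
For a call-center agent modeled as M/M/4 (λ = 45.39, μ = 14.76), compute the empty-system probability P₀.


a = λ/μ = 45.39/14.76 = 3.0752; ρ = a/c = 0.7688
Σ_{k=0}^{3} a^k/k! (terms k=0..3) = 1.00000 + 3.07520 + 4.72844 + 4.84697 = 13.65061
Tail: a^4/(4!(1−ρ)) = 89.43249/(24·0.2312) = 16.11750
P₀ = 1/(13.65061 + 16.11750) = 1/29.76811 = 0.033593

Final: 0.033593


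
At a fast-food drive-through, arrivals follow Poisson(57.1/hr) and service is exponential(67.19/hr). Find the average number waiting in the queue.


ρ = 57.1/67.19 = 0.8498
Lq = ρ²/(1−ρ) = 0.7222/0.1502 = 4.8092

Final: 4.8092


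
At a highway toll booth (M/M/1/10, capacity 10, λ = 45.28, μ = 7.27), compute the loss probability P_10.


ρ = λ/μ = 45.28/7.27 = 6.2283
P_K = (1−ρ)ρ^K/(1−ρ^(K+1)) = (-5.2283·87845612.080943)/(1 − 547131955.299187)
= -459286343.218244/-547131954.299187 = 0.839443

Final: 0.839443
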